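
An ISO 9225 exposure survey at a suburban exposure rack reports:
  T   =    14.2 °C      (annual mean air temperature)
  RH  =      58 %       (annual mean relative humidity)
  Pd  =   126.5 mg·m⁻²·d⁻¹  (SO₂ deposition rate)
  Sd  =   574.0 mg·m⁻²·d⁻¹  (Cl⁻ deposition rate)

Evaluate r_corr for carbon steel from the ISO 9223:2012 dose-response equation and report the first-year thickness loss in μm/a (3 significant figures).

r_corr = 118 μm/a

carbon steel: temperature factor f = -0.054·(4.2) = -0.2268
  Pd branch = 1.77·Pd^0.52·e^(0.02·RH+f) = 55.76 μm/a
  Sd branch = 0.102·Sd^0.62·e^(0.033·RH+0.04·T) = 62.67 μm/a
  sum: 55.76 + 62.67 → r_corr = 118.4 μm/a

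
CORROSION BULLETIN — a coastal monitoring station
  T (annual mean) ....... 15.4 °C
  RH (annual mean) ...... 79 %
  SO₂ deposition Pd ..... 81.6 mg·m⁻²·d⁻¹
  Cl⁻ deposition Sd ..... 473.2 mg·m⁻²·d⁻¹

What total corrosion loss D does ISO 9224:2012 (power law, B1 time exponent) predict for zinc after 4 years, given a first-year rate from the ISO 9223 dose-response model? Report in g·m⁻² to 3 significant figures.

zinc: temperature factor f = -0.071·(5.4) = -0.3834
  Pd branch = 0.0129·Pd^0.44·e^(0.046·RH+f) = 2.309 μm/a
  Sd branch = 0.0175·Sd^0.57·e^(0.008·RH+0.085·T) = 4.081 μm/a
  r_corr = 2.309 + 4.081 = 6.39 μm/a
ISO 9224: D(t) = r_corr · t^b with b = 0.813 (zinc, B1)
  D(4) = 6.39 × 4^0.813 = 6.39 × 3.087 = 19.72 μm
  Mass loss = 19.72 μm × 7.14 g/cm³ = 140.8 g·m⁻²

D(4) = 141 g·m⁻²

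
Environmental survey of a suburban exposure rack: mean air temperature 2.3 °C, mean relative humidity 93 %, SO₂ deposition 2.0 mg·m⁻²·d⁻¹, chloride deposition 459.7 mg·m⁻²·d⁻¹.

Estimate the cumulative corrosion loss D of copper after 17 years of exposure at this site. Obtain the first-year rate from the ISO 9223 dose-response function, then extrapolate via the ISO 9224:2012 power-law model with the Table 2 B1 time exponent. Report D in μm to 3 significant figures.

D(17) = 15.1 μm

copper: temperature factor f = +0.126·(-7.7) = -0.9702
  Pd branch = 0.0053·Pd^0.26·e^(0.059·RH+f) = 0.581 μm/a
  Sd branch = 0.01025·Sd^0.27·e^(0.036·RH+0.049·T) = 1.708 μm/a
  sum: 0.581 + 1.708 → r_corr = 2.289 μm/a
ISO 9224: D(t) = r_corr · t^b with b = 0.667 (copper, B1)
  D(17) = 2.289 × 17^0.667 = 2.289 × 6.618 = 15.15 μm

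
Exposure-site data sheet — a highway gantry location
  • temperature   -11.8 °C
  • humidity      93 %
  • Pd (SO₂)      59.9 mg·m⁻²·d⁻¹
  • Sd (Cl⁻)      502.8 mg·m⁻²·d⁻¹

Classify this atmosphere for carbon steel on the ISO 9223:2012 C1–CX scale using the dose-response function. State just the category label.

C4

carbon steel: T≤10 °C ⇒ hinge +0.150·(-11.8−10) = -3.2700
  Pd branch = 1.77·Pd^0.52·e^(0.02·RH+f) = 3.63 μm/a
  Sd branch = 0.102·Sd^0.62·e^(0.033·RH+0.04·T) = 64.76 μm/a
  r_corr = 3.63 + 64.76 = 68.39 μm/a
ISO 9223 Table 2 (carbon steel): 50 < 68.4 ≤ 80 μm/a ⇒ C4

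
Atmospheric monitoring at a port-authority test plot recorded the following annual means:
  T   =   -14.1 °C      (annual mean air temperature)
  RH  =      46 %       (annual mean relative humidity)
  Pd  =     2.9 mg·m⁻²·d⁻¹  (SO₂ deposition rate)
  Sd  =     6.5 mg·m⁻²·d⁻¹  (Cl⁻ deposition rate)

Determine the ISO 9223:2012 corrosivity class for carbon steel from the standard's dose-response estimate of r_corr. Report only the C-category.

carbon steel: f(T) = +0.150·(T−10) [T≤10 °C] = -3.6150
  SO₂ term: 1.77·2.9^0.52·exp(0.02·46-3.6150) = 0.208
  Cl⁻ term: 0.102·6.5^0.62·exp(0.033·46+0.04·-14.1) = 0.8451
  sum: 0.208 + 0.8451 → r_corr = 1.053 μm/a
1.05 μm/a falls in (0, 1.3] for carbon steel → category C1

C1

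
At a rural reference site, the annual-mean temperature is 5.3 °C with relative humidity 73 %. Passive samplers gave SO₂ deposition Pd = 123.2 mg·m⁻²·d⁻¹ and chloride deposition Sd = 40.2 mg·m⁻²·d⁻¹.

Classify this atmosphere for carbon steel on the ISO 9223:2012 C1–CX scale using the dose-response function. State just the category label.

carbon steel: T≤10 °C ⇒ hinge +0.150·(5.3−10) = -0.7050
  SO₂ term: 1.77·123.2^0.52·exp(0.02·73-0.7050) = 46.02
  Sd branch = 0.102·Sd^0.62·e^(0.033·RH+0.04·T) = 13.85 μm/a
  sum: 46.02 + 13.85 → r_corr = 59.88 μm/a
59.9 μm/a falls in (50, 80] for carbon steel → category C4

C4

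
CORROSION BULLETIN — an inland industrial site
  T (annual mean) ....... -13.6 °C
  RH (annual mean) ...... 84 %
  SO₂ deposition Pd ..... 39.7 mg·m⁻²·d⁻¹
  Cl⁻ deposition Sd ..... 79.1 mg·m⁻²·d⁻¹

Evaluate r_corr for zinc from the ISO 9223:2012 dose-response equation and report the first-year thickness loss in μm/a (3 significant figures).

r_corr = 1.40 μm/a

zinc: T≤10 °C ⇒ hinge +0.038·(-13.6−10) = -0.8968
  Pd branch = 0.0129·Pd^0.44·e^(0.046·RH+f) = 1.267 μm/a
  Cl⁻ term: 0.0175·79.1^0.57·exp(0.008·84+0.085·-13.6) = 0.1303
  sum: 1.267 + 0.1303 → r_corr = 1.397 μm/a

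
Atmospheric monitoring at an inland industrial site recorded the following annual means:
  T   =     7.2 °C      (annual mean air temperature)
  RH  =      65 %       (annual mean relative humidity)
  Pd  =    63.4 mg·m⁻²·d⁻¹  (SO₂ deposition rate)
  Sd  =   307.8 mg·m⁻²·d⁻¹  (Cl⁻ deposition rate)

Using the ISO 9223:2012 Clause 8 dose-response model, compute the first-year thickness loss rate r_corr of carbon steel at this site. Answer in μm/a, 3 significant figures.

r_corr = 77.5 μm/a

carbon steel: temperature factor f = +0.150·(-2.8) = -0.4200
  Pd branch = 1.77·Pd^0.52·e^(0.02·RH+f) = 36.92 μm/a
  Sd branch = 0.102·Sd^0.62·e^(0.033·RH+0.04·T) = 40.55 μm/a
  r_corr = 36.92 + 40.55 = 77.47 μm/a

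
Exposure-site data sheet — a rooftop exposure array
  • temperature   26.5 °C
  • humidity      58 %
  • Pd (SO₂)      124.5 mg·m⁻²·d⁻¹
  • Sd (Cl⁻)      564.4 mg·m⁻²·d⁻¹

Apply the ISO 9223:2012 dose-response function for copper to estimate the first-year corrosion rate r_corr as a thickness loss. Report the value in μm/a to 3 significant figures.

copper: f(T) = -0.080·(T−10) [T>10 °C] = -1.3200
  sulphur-dioxide contribution → 0.152 μm/a
  chloride contribution → 1.676 μm/a
  total first-year rate 1.828 μm/a

r_corr = 1.83 μm/a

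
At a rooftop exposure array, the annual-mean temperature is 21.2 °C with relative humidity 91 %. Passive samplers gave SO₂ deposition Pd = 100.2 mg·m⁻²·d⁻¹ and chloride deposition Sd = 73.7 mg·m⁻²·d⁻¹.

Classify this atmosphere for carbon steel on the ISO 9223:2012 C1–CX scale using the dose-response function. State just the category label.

carbon steel: f(T) = -0.054·(T−10) [T>10 °C] = -0.6048
  SO₂ term: 1.77·100.2^0.52·exp(0.02·91-0.6048) = 65.49
  Sd branch = 0.102·Sd^0.62·e^(0.033·RH+0.04·T) = 69.01 μm/a
  sum: 65.49 + 69.01 → r_corr = 134.5 μm/a
Category bounds: 80…200 μm/a bracket r_corr ⇒ C5

C5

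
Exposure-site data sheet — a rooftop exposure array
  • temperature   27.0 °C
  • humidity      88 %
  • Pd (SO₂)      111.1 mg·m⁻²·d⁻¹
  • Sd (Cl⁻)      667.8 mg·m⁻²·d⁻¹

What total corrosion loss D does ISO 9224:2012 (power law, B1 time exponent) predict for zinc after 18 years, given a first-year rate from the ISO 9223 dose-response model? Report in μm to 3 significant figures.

D(18) = 168 μm

zinc: temperature factor f = -0.071·(17.0) = -1.2070
  SO₂ term: 0.0129·111.1^0.44·exp(0.046·88-1.2070) = 1.756
  Sd branch = 0.0175·Sd^0.57·e^(0.008·RH+0.085·T) = 14.31 μm/a
  r_corr = 1.756 + 14.31 = 16.06 μm/a
Long-term exponent b (ISO 9224 Table 2, B1) = 0.813
  D(18) = 16.06 × 18^0.813 = 16.06 × 10.48 = 168.4 μm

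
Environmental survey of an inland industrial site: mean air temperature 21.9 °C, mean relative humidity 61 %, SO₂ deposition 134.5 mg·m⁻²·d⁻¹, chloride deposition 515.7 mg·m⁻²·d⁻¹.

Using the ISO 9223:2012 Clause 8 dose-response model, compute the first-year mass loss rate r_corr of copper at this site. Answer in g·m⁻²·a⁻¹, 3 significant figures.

copper: temperature factor f = -0.080·(11.9) = -0.9520
  sulphur-dioxide contribution → 0.2675 μm/a
  chloride contribution → 1.455 μm/a
  total first-year rate 1.722 μm/a
Convert to mass loss: 1.722 μm/a × 8.96 g/cm³ = 15.43 g·m⁻²·a⁻¹

r_corr = 15.4 g·m⁻²·a⁻¹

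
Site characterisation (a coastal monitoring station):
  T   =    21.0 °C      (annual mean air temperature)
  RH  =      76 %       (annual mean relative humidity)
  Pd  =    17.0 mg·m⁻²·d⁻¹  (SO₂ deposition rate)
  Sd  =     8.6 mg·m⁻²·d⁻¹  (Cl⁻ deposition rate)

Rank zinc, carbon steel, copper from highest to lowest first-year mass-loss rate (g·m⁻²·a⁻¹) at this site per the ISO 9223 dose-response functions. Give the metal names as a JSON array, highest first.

["carbon steel", "copper", "zinc"]

zinc: f(T) = -0.071·(T−10) [T>10 °C] = -0.7810
  sulphur-dioxide contribution → 0.6778 μm/a
  chloride contribution → 0.6531 μm/a
  total first-year rate 1.331 μm/a
  mass loss = 1.331 μm/a × 7.14 g/cm³ = 9.502 g·m⁻²·a⁻¹
carbon steel: f(T) = -0.054·(T−10) [T>10 °C] = -0.5940
  sulphur-dioxide contribution → 19.5 μm/a
  chloride contribution → 11.02 μm/a
  ⇒ r_corr(carbon steel) = 30.51 μm/a
  mass loss = 30.51 μm/a × 7.85 g/cm³ = 239.5 g·m⁻²·a⁻¹
copper: f(T) = -0.080·(T−10) [T>10 °C] = -0.8800
  sulphur-dioxide contribution → 0.4068 μm/a
  chloride contribution → 0.791 μm/a
  total first-year rate 1.198 μm/a
  mass loss = 1.198 μm/a × 8.96 g/cm³ = 10.73 g·m⁻²·a⁻¹
Ordering by g·m⁻²·a⁻¹: carbon steel (240) > copper (10.7) > zinc (9.5)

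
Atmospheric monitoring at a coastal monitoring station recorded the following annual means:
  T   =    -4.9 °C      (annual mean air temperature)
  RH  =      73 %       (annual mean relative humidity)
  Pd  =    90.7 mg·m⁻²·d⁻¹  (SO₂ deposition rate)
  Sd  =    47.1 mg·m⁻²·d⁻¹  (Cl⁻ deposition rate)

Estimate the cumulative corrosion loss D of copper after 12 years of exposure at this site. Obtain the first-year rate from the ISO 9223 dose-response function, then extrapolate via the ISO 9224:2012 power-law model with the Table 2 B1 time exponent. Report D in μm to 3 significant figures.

D(12) = 2.68 μm

copper: f(T) = +0.126·(T−10) [T≤10 °C] = -1.8774
  SO₂ term: 0.0053·90.7^0.26·exp(0.059·73-1.8774) = 0.1943
  Cl⁻ term: 0.01025·47.1^0.27·exp(0.036·73+0.049·-4.9) = 0.3159
  sum: 0.1943 + 0.3159 → r_corr = 0.5101 μm/a
ISO 9224: D(t) = r_corr · t^b with b = 0.667 (copper, B1)
  D(12) = 0.5101 × 12^0.667 = 0.5101 × 5.246 = 2.676 μm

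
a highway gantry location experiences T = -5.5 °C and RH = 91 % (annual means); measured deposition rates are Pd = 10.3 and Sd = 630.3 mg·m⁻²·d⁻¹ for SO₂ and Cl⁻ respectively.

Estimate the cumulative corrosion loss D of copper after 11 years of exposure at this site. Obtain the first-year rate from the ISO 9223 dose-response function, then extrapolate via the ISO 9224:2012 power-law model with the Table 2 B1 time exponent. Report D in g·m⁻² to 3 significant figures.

D(11) = 65.5 g·m⁻²

copper: temperature factor f = +0.126·(-15.5) = -1.9530
  sulphur-dioxide contribution → 0.2959 μm/a
  chloride contribution → 1.181 μm/a
  ⇒ r_corr(copper) = 1.477 μm/a
Power-law: D(11) = r_corr · 11^0.667
  D(11) = 1.477 × 11^0.667 = 1.477 × 4.95 = 7.312 μm
  Mass loss = 7.312 μm × 8.96 g/cm³ = 65.51 g·m⁻²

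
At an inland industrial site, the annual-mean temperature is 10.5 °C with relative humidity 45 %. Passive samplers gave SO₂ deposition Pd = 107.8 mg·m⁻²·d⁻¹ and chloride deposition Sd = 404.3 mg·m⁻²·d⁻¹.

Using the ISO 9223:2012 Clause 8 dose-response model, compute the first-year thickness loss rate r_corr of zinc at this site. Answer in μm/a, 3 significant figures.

r_corr = 2.65 μm/a

zinc: T>10 °C ⇒ hinge -0.071·(10.5−10) = -0.0355
  SO₂ term: 0.0129·107.8^0.44·exp(0.046·45-0.0355) = 0.7736
  Sd branch = 0.0175·Sd^0.57·e^(0.008·RH+0.085·T) = 1.874 μm/a
  sum: 0.7736 + 1.874 → r_corr = 2.648 μm/a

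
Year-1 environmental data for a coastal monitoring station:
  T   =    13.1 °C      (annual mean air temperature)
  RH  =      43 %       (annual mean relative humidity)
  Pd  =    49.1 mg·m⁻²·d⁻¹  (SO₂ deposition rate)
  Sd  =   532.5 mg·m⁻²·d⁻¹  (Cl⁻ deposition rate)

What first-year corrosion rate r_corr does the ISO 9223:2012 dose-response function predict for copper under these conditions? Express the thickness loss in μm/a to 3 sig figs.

r_corr = 0.643 μm/a

copper: T>10 °C ⇒ hinge -0.080·(13.1−10) = -0.2480
  Pd branch = 0.0053·Pd^0.26·e^(0.059·RH+f) = 0.1439 μm/a
  Sd branch = 0.01025·Sd^0.27·e^(0.036·RH+0.049·T) = 0.4988 μm/a
  sum: 0.1439 + 0.4988 → r_corr = 0.6427 μm/a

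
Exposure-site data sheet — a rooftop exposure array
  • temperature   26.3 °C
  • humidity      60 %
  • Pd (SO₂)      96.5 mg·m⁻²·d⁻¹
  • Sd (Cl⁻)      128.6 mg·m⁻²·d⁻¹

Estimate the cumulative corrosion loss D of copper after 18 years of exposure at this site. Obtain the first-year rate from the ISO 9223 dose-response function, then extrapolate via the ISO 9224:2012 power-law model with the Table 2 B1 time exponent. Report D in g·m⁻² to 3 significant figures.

copper: temperature factor f = -0.080·(16.3) = -1.3040
  Pd branch = 0.0053·Pd^0.26·e^(0.059·RH+f) = 0.1627 μm/a
  Sd branch = 0.01025·Sd^0.27·e^(0.036·RH+0.049·T) = 1.197 μm/a
  r_corr = 0.1627 + 1.197 = 1.359 μm/a
ISO 9224: D(t) = r_corr · t^b with b = 0.667 (copper, B1)
  D(18) = 1.359 × 18^0.667 = 1.359 × 6.875 = 9.345 μm
  Mass loss = 9.345 μm × 8.96 g/cm³ = 83.73 g·m⁻²

D(18) = 83.7 g·m⁻²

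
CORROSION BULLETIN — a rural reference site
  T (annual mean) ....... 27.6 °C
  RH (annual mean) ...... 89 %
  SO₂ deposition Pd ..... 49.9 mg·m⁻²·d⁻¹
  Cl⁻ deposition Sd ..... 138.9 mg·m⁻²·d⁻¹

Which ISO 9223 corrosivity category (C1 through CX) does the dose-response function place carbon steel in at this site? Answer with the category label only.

C5

carbon steel: f(T) = -0.054·(T−10) [T>10 °C] = -0.9504
  SO₂ term: 1.77·49.9^0.52·exp(0.02·89-0.9504) = 30.99
  Sd branch = 0.102·Sd^0.62·e^(0.033·RH+0.04·T) = 123.6 μm/a
  r_corr = 30.99 + 123.6 = 154.6 μm/a
Category bounds: 80…200 μm/a bracket r_corr ⇒ C5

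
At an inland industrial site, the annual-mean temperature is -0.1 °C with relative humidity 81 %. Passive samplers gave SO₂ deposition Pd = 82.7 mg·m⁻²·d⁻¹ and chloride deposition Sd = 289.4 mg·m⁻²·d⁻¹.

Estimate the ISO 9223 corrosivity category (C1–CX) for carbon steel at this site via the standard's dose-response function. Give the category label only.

carbon steel: f(T) = +0.150·(T−10) [T≤10 °C] = -1.5150
  SO₂ term: 1.77·82.7^0.52·exp(0.02·81-1.5150) = 19.53
  Sd branch = 0.102·Sd^0.62·e^(0.033·RH+0.04·T) = 49.42 μm/a
  r_corr = 19.53 + 49.42 = 68.94 μm/a
68.9 μm/a falls in (50, 80] for carbon steel → category C4

C4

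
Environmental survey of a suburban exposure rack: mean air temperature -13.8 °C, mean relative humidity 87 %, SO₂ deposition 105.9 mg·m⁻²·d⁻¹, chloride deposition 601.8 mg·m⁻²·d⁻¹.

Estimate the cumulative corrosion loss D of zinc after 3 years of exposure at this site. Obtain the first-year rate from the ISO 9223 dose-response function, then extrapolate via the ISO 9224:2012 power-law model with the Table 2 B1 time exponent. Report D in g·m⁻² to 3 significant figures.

D(3) = 46.0 g·m⁻²

zinc: f(T) = +0.038·(T−10) [T≤10 °C] = -0.9044
  Pd branch = 0.0129·Pd^0.44·e^(0.046·RH+f) = 2.222 μm/a
  Sd branch = 0.0175·Sd^0.57·e^(0.008·RH+0.085·T) = 0.417 μm/a
  sum: 2.222 + 0.417 → r_corr = 2.639 μm/a
Power-law: D(3) = r_corr · 3^0.813
  D(3) = 2.639 × 3^0.813 = 2.639 × 2.443 = 6.448 μm
  Mass loss = 6.448 μm × 7.14 g/cm³ = 46.04 g·m⁻²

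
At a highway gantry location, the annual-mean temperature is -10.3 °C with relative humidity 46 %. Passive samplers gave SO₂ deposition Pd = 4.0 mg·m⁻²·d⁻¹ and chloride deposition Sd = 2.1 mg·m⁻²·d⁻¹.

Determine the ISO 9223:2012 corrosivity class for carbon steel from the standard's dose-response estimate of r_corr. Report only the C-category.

C1

carbon steel: T≤10 °C ⇒ hinge +0.150·(-10.3−10) = -3.0450
  sulphur-dioxide contribution → 0.4347 μm/a
  chloride contribution → 0.4883 μm/a
  ⇒ r_corr(carbon steel) = 0.923 μm/a
0.923 μm/a falls in (0, 1.3] for carbon steel → category C1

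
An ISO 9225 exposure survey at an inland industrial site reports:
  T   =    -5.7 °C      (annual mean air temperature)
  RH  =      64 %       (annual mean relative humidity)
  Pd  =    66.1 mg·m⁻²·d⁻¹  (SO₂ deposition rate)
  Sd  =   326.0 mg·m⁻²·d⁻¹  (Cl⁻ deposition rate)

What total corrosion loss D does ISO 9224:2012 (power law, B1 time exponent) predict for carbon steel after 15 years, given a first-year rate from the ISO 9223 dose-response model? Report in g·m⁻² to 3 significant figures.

D(15) = 958 g·m⁻²

carbon steel: f(T) = +0.150·(T−10) [T≤10 °C] = -2.3550
  SO₂ term: 1.77·66.1^0.52·exp(0.02·64-2.3550) = 5.341
  Sd branch = 0.102·Sd^0.62·e^(0.033·RH+0.04·T) = 24.27 μm/a
  sum: 5.341 + 24.27 → r_corr = 29.61 μm/a
Long-term exponent b (ISO 9224 Table 2, B1) = 0.523
  D(15) = 29.61 × 15^0.523 = 29.61 × 4.122 = 122 μm
  Mass loss = 122 μm × 7.85 g/cm³ = 958 g·m⁻²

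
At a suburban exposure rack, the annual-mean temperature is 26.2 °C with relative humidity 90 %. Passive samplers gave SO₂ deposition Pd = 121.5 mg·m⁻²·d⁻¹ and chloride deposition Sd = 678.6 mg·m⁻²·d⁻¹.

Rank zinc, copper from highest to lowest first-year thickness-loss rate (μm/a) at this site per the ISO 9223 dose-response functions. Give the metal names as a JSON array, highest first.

zinc: f(T) = -0.071·(T−10) [T>10 °C] = -1.1502
  Pd branch = 0.0129·Pd^0.44·e^(0.046·RH+f) = 2.12 μm/a
  Sd branch = 0.0175·Sd^0.57·e^(0.008·RH+0.085·T) = 13.71 μm/a
  sum: 2.12 + 13.71 → r_corr = 15.83 μm/a
copper: T>10 °C ⇒ hinge -0.080·(26.2−10) = -1.2960
  Pd branch = 0.0053·Pd^0.26·e^(0.059·RH+f) = 1.022 μm/a
  Sd branch = 0.01025·Sd^0.27·e^(0.036·RH+0.049·T) = 5.494 μm/a
  r_corr = 1.022 + 5.494 = 6.517 μm/a
Ordering by μm/a: zinc (15.8) > copper (6.52)

["zinc", "copper"]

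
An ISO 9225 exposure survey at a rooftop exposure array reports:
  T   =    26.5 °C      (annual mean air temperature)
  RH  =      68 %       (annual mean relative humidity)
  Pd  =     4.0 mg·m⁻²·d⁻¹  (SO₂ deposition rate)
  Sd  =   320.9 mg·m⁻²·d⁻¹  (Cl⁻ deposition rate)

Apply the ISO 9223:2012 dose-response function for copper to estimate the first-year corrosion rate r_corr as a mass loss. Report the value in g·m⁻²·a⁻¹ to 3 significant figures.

copper: T>10 °C ⇒ hinge -0.080·(26.5−10) = -1.3200
  Pd branch = 0.0053·Pd^0.26·e^(0.059·RH+f) = 0.1122 μm/a
  Cl⁻ term: 0.01025·320.9^0.27·exp(0.036·68+0.049·26.5) = 2.063
  sum: 0.1122 + 2.063 → r_corr = 2.175 μm/a
Convert to mass loss: 2.175 μm/a × 8.96 g/cm³ = 19.49 g·m⁻²·a⁻¹

r_corr = 19.5 g·m⁻²·a⁻¹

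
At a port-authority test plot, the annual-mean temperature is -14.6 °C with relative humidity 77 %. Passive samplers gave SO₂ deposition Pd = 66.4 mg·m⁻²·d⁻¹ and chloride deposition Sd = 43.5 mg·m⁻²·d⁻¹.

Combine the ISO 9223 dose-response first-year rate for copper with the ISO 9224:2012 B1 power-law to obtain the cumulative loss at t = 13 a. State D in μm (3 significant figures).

copper: f(T) = +0.126·(T−10) [T≤10 °C] = -3.0996
  Pd branch = 0.0053·Pd^0.26·e^(0.059·RH+f) = 0.06682 μm/a
  Sd branch = 0.01025·Sd^0.27·e^(0.036·RH+0.049·T) = 0.222 μm/a
  r_corr = 0.06682 + 0.222 = 0.2888 μm/a
Long-term exponent b (ISO 9224 Table 2, B1) = 0.667
  D(13) = 0.2888 × 13^0.667 = 0.2888 × 5.534 = 1.598 μm

D(13) = 1.60 μm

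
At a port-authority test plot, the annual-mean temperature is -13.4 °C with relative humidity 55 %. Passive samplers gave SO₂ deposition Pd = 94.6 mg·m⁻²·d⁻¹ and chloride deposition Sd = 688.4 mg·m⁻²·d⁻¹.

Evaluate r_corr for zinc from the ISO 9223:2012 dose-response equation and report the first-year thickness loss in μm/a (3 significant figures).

r_corr = 0.853 μm/a

zinc: f(T) = +0.038·(T−10) [T≤10 °C] = -0.8892
  Pd branch = 0.0129·Pd^0.44·e^(0.046·RH+f) = 0.4927 μm/a
  Cl⁻ term: 0.0175·688.4^0.57·exp(0.008·55+0.085·-13.4) = 0.3606
  r_corr = 0.4927 + 0.3606 = 0.8533 μm/a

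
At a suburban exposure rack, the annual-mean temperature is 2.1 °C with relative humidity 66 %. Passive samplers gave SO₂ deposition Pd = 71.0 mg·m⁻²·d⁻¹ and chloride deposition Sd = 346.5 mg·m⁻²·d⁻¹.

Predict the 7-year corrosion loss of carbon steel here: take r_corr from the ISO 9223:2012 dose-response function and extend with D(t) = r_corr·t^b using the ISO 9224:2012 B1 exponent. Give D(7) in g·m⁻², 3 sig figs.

D(7) = 1.20e+03 g·m⁻²

carbon steel: f(T) = +0.150·(T−10) [T≤10 °C] = -1.1850
  SO₂ term: 1.77·71.0^0.52·exp(0.02·66-1.1850) = 18.59
  Sd branch = 0.102·Sd^0.62·e^(0.033·RH+0.04·T) = 36.78 μm/a
  r_corr = 18.59 + 36.78 = 55.37 μm/a
Long-term exponent b (ISO 9224 Table 2, B1) = 0.523
  D(7) = 55.37 × 7^0.523 = 55.37 × 2.767 = 153.2 μm
  Mass loss = 153.2 μm × 7.85 g/cm³ = 1203 g·m⁻²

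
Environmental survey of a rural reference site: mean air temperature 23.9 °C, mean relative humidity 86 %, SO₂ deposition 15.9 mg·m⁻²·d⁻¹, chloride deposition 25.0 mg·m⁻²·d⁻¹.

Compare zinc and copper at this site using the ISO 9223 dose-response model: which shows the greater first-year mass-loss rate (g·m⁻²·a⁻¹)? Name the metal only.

copper

zinc: f(T) = -0.071·(T−10) [T>10 °C] = -0.9869
  SO₂ term: 0.0129·15.9^0.44·exp(0.046·86-0.9869) = 0.8485
  Sd branch = 0.0175·Sd^0.57·e^(0.008·RH+0.085·T) = 1.663 μm/a
  r_corr = 0.8485 + 1.663 = 2.512 μm/a
  mass loss = 2.512 μm/a × 7.14 g/cm³ = 17.93 g·m⁻²·a⁻¹
copper: f(T) = -0.080·(T−10) [T>10 °C] = -1.1120
  Pd branch = 0.0053·Pd^0.26·e^(0.059·RH+f) = 0.5719 μm/a
  Sd branch = 0.01025·Sd^0.27·e^(0.036·RH+0.049·T) = 1.743 μm/a
  r_corr = 0.5719 + 1.743 = 2.315 μm/a
  mass loss = 2.315 μm/a × 8.96 g/cm³ = 20.74 g·m⁻²·a⁻¹
Ordering by g·m⁻²·a⁻¹: copper (20.7) > zinc (17.9)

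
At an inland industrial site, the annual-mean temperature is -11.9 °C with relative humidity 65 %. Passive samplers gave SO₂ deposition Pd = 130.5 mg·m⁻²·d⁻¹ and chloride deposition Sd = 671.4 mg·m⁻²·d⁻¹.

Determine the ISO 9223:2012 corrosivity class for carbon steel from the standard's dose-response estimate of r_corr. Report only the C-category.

carbon steel: temperature factor f = +0.150·(-21.9) = -3.2850
  Pd branch = 1.77·Pd^0.52·e^(0.02·RH+f) = 3.062 μm/a
  Sd branch = 0.102·Sd^0.62·e^(0.033·RH+0.04·T) = 30.63 μm/a
  r_corr = 3.062 + 30.63 = 33.69 μm/a
ISO 9223 Table 2 (carbon steel): 25 < 33.7 ≤ 50 μm/a ⇒ C3

C3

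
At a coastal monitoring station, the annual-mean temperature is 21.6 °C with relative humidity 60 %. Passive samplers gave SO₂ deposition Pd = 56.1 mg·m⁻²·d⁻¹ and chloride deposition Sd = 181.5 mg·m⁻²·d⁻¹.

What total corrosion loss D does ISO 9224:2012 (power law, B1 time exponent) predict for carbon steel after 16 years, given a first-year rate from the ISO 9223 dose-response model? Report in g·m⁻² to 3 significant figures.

D(16) = 2.33e+03 g·m⁻²

carbon steel: f(T) = -0.054·(T−10) [T>10 °C] = -0.6264
  SO₂ term: 1.77·56.1^0.52·exp(0.02·60-0.6264) = 25.5
  Sd branch = 0.102·Sd^0.62·e^(0.033·RH+0.04·T) = 44.08 μm/a
  r_corr = 25.5 + 44.08 = 69.58 μm/a
ISO 9224: D(t) = r_corr · t^b with b = 0.523 (carbon steel, B1)
  D(16) = 69.58 × 16^0.523 = 69.58 × 4.263 = 296.6 μm
  Mass loss = 296.6 μm × 7.85 g/cm³ = 2329 g·m⁻²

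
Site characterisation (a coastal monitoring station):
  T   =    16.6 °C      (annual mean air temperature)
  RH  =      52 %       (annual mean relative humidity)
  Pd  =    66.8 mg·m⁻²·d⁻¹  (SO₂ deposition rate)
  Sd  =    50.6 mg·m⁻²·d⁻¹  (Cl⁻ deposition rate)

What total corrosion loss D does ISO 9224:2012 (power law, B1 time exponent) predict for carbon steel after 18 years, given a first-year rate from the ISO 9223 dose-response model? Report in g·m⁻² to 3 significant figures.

carbon steel: T>10 °C ⇒ hinge -0.054·(16.6−10) = -0.3564
  Pd branch = 1.77·Pd^0.52·e^(0.02·RH+f) = 31.17 μm/a
  Sd branch = 0.102·Sd^0.62·e^(0.033·RH+0.04·T) = 12.55 μm/a
  r_corr = 31.17 + 12.55 = 43.72 μm/a
Long-term exponent b (ISO 9224 Table 2, B1) = 0.523
  D(18) = 43.72 × 18^0.523 = 43.72 × 4.534 = 198.3 μm
  Mass loss = 198.3 μm × 7.85 g/cm³ = 1556 g·m⁻²

D(18) = 1.56e+03 g·m⁻²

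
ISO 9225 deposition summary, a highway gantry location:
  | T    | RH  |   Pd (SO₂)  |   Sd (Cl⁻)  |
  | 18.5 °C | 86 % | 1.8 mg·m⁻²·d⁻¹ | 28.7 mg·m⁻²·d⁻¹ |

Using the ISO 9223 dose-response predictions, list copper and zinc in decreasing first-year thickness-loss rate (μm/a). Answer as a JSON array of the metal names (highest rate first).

copper: temperature factor f = -0.080·(8.5) = -0.6800
  Pd branch = 0.0053·Pd^0.26·e^(0.059·RH+f) = 0.5 μm/a
  Cl⁻ term: 0.01025·28.7^0.27·exp(0.036·86+0.049·18.5) = 1.389
  r_corr = 0.5 + 1.389 = 1.889 μm/a
zinc: T>10 °C ⇒ hinge -0.071·(18.5−10) = -0.6035
  Pd branch = 0.0129·Pd^0.44·e^(0.046·RH+f) = 0.4774 μm/a
  Cl⁻ term: 0.0175·28.7^0.57·exp(0.008·86+0.085·18.5) = 1.137
  r_corr = 0.4774 + 1.137 = 1.614 μm/a
Ordering by μm/a: copper (1.89) > zinc (1.61)

["copper", "zinc"]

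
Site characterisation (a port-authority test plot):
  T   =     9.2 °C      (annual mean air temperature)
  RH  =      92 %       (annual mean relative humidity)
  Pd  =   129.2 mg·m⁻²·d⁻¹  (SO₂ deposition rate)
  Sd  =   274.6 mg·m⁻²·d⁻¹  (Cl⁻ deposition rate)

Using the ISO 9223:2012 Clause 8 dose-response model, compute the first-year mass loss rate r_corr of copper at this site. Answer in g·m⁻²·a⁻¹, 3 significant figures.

r_corr = 52.6 g·m⁻²·a⁻¹

copper: T≤10 °C ⇒ hinge +0.126·(9.2−10) = -0.1008
  SO₂ term: 0.0053·129.2^0.26·exp(0.059·92-0.1008) = 3.862
  Cl⁻ term: 0.01025·274.6^0.27·exp(0.036·92+0.049·9.2) = 2.011
  r_corr = 3.862 + 2.011 = 5.872 μm/a
Convert to mass loss: 5.872 μm/a × 8.96 g/cm³ = 52.62 g·m⁻²·a⁻¹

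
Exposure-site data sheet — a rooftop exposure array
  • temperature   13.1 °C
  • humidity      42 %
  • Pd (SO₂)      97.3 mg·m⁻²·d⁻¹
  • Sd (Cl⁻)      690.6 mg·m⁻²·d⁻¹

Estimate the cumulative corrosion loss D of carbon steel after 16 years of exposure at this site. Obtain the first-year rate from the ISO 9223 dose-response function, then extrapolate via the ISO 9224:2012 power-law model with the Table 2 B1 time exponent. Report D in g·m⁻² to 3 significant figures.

carbon steel: f(T) = -0.054·(T−10) [T>10 °C] = -0.1674
  sulphur-dioxide contribution → 37.49 μm/a
  chloride contribution → 39.67 μm/a
  total first-year rate 77.15 μm/a
Power-law: D(16) = r_corr · 16^0.523
  D(16) = 77.15 × 16^0.523 = 77.15 × 4.263 = 328.9 μm
  Mass loss = 328.9 μm × 7.85 g/cm³ = 2582 g·m⁻²

D(16) = 2.58e+03 g·m⁻²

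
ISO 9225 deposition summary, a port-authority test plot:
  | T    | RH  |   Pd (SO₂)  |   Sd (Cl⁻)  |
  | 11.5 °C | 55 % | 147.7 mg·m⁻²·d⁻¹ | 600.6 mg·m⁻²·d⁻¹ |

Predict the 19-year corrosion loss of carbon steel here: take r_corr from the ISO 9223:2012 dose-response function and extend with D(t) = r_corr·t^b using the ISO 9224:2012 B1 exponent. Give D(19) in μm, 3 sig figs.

carbon steel: f(T) = -0.054·(T−10) [T>10 °C] = -0.0810
  Pd branch = 1.77·Pd^0.52·e^(0.02·RH+f) = 65.86 μm/a
  Cl⁻ term: 0.102·600.6^0.62·exp(0.033·55+0.04·11.5) = 52.4
  sum: 65.86 + 52.4 → r_corr = 118.3 μm/a
ISO 9224: D(t) = r_corr · t^b with b = 0.523 (carbon steel, B1)
  D(19) = 118.3 × 19^0.523 = 118.3 × 4.664 = 551.6 μm

D(19) = 552 μm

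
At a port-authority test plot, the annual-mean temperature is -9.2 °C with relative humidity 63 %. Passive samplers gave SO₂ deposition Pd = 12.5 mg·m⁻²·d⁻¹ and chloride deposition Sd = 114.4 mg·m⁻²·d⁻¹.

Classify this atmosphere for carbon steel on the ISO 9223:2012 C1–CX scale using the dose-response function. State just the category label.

carbon steel: temperature factor f = +0.150·(-19.2) = -2.8800
  sulphur-dioxide contribution → 1.303 μm/a
  chloride contribution → 10.66 μm/a
  ⇒ r_corr(carbon steel) = 11.97 μm/a
12 μm/a falls in (1.3, 25] for carbon steel → category C2

C2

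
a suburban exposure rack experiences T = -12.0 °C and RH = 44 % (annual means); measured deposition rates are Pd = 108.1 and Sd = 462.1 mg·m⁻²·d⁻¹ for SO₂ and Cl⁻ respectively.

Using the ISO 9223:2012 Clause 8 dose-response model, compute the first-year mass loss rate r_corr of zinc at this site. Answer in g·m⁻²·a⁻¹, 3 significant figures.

r_corr = 4.49 g·m⁻²·a⁻¹

zinc: T≤10 °C ⇒ hinge +0.038·(-12.0−10) = -0.8360
  SO₂ term: 0.0129·108.1^0.44·exp(0.046·44-0.8360) = 0.3322
  Cl⁻ term: 0.0175·462.1^0.57·exp(0.008·44+0.085·-12.0) = 0.2964
  sum: 0.3322 + 0.2964 → r_corr = 0.6286 μm/a
Convert to mass loss: 0.6286 μm/a × 7.14 g/cm³ = 4.488 g·m⁻²·a⁻¹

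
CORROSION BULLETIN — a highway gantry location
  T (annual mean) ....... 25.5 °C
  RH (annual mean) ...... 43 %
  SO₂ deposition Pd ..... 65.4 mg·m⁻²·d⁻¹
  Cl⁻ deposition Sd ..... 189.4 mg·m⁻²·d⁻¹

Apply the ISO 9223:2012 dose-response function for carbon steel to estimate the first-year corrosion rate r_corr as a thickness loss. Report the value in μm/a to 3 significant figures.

carbon steel: T>10 °C ⇒ hinge -0.054·(25.5−10) = -0.8370
  sulphur-dioxide contribution → 15.92 μm/a
  chloride contribution → 30.19 μm/a
  total first-year rate 46.11 μm/a

r_corr = 46.1 μm/a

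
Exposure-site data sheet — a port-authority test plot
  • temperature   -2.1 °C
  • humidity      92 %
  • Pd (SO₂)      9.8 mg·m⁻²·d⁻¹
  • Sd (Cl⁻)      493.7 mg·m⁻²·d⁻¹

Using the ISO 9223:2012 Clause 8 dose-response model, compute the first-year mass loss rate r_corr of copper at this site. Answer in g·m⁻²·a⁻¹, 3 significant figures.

r_corr = 16.4 g·m⁻²·a⁻¹

copper: f(T) = +0.126·(T−10) [T≤10 °C] = -1.5246
  Pd branch = 0.0053·Pd^0.26·e^(0.059·RH+f) = 0.4756 μm/a
  Cl⁻ term: 0.01025·493.7^0.27·exp(0.036·92+0.049·-2.1) = 1.354
  sum: 0.4756 + 1.354 → r_corr = 1.83 μm/a
Convert to mass loss: 1.83 μm/a × 8.96 g/cm³ = 16.39 g·m⁻²·a⁻¹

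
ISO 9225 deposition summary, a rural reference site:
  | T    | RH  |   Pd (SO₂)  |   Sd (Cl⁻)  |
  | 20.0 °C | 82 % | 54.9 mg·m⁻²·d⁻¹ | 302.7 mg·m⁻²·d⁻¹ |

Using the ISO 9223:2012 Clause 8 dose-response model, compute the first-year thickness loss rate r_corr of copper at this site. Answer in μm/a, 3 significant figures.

copper: temperature factor f = -0.080·(10.0) = -0.8000
  SO₂ term: 0.0053·54.9^0.26·exp(0.059·82-0.8000) = 0.8516
  Sd branch = 0.01025·Sd^0.27·e^(0.036·RH+0.049·T) = 2.445 μm/a
  sum: 0.8516 + 2.445 → r_corr = 3.296 μm/a

r_corr = 3.30 μm/a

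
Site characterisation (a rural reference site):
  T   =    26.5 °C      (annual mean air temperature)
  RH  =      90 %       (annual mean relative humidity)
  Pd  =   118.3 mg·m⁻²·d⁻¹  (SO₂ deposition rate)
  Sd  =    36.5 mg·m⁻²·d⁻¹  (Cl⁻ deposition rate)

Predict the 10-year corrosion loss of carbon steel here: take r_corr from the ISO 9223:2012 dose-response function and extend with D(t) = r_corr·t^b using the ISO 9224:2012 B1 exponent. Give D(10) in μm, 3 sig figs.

D(10) = 353 μm

carbon steel: temperature factor f = -0.054·(16.5) = -0.8910
  sulphur-dioxide contribution → 52.57 μm/a
  chloride contribution → 53.39 μm/a
  ⇒ r_corr(carbon steel) = 106 μm/a
Power-law: D(10) = r_corr · 10^0.523
  D(10) = 106 × 10^0.523 = 106 × 3.334 = 353.3 μm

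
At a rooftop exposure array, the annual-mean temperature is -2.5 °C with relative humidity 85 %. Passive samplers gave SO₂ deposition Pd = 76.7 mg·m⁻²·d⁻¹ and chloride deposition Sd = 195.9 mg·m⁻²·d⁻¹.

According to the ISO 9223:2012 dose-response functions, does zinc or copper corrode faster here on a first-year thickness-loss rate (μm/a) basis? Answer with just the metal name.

zinc

zinc: temperature factor f = +0.038·(-12.5) = -0.4750
  Pd branch = 0.0129·Pd^0.44·e^(0.046·RH+f) = 2.702 μm/a
  Cl⁻ term: 0.0175·195.9^0.57·exp(0.008·85+0.085·-2.5) = 0.5656
  r_corr = 2.702 + 0.5656 = 3.268 μm/a
copper: f(T) = +0.126·(T−10) [T≤10 °C] = -1.5750
  SO₂ term: 0.0053·76.7^0.26·exp(0.059·85-1.5750) = 0.5109
  Cl⁻ term: 0.01025·195.9^0.27·exp(0.036·85+0.049·-2.5) = 0.8041
  r_corr = 0.5109 + 0.8041 = 1.315 μm/a
Ordering by μm/a: zinc (3.27) > copper (1.31)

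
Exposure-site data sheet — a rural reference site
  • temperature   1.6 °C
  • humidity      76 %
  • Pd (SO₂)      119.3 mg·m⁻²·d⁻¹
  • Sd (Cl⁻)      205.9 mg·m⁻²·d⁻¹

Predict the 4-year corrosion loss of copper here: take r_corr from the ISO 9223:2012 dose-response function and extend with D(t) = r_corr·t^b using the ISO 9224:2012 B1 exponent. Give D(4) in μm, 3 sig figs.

copper: f(T) = +0.126·(T−10) [T≤10 °C] = -1.0584
  sulphur-dioxide contribution → 0.5648 μm/a
  chloride contribution → 0.7206 μm/a
  total first-year rate 1.285 μm/a
Long-term exponent b (ISO 9224 Table 2, B1) = 0.667
  D(4) = 1.285 × 4^0.667 = 1.285 × 2.521 = 3.241 μm

D(4) = 3.24 μm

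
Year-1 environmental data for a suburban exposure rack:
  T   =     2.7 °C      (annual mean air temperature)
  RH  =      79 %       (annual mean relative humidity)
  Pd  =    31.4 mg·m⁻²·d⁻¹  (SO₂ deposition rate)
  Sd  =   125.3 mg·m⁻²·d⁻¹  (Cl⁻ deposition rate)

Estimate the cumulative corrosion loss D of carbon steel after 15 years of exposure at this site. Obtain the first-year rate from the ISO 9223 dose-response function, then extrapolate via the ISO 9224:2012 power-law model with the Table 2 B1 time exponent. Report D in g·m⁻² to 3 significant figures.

D(15) = 1.55e+03 g·m⁻²

carbon steel: T≤10 °C ⇒ hinge +0.150·(2.7−10) = -1.0950
  sulphur-dioxide contribution → 17.26 μm/a
  chloride contribution → 30.79 μm/a
  ⇒ r_corr(carbon steel) = 48.05 μm/a
ISO 9224: D(t) = r_corr · t^b with b = 0.523 (carbon steel, B1)
  D(15) = 48.05 × 15^0.523 = 48.05 × 4.122 = 198.1 μm
  Mass loss = 198.1 μm × 7.85 g/cm³ = 1555 g·m⁻²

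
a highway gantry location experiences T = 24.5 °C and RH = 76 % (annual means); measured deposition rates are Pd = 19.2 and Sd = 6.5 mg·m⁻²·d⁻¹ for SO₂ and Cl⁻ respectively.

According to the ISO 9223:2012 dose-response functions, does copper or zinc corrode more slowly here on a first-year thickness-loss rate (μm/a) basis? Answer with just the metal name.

copper: T>10 °C ⇒ hinge -0.080·(24.5−10) = -1.1600
  Pd branch = 0.0053·Pd^0.26·e^(0.059·RH+f) = 0.3173 μm/a
  Sd branch = 0.01025·Sd^0.27·e^(0.036·RH+0.049·T) = 0.8706 μm/a
  sum: 0.3173 + 0.8706 → r_corr = 1.188 μm/a
zinc: f(T) = -0.071·(T−10) [T>10 °C] = -1.0295
  Pd branch = 0.0129·Pd^0.44·e^(0.046·RH+f) = 0.5577 μm/a
  Cl⁻ term: 0.0175·6.5^0.57·exp(0.008·76+0.085·24.5) = 0.7497
  r_corr = 0.5577 + 0.7497 = 1.307 μm/a
Ordering by μm/a: zinc (1.31) > copper (1.19)

copper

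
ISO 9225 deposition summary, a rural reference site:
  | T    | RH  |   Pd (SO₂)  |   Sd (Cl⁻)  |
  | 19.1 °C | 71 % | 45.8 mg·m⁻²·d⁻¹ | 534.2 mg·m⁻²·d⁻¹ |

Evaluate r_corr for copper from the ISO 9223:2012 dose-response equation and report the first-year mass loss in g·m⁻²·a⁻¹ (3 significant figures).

copper: f(T) = -0.080·(T−10) [T>10 °C] = -0.7280
  SO₂ term: 0.0053·45.8^0.26·exp(0.059·71-0.7280) = 0.4562
  Cl⁻ term: 0.01025·534.2^0.27·exp(0.036·71+0.049·19.1) = 1.835
  sum: 0.4562 + 1.835 → r_corr = 2.292 μm/a
Convert to mass loss: 2.292 μm/a × 8.96 g/cm³ = 20.53 g·m⁻²·a⁻¹

r_corr = 20.5 g·m⁻²·a⁻¹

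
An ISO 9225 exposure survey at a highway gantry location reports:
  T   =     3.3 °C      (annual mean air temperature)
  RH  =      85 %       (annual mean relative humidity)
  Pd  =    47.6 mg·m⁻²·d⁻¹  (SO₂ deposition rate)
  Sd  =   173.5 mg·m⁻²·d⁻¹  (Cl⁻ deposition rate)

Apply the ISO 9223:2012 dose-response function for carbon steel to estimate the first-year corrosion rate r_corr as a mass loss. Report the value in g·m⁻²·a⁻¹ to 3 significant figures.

r_corr = 577 g·m⁻²·a⁻¹

carbon steel: f(T) = +0.150·(T−10) [T≤10 °C] = -1.0050
  sulphur-dioxide contribution → 26.43 μm/a
  chloride contribution → 47.04 μm/a
  total first-year rate 73.48 μm/a
Convert to mass loss: 73.48 μm/a × 7.85 g/cm³ = 576.8 g·m⁻²·a⁻¹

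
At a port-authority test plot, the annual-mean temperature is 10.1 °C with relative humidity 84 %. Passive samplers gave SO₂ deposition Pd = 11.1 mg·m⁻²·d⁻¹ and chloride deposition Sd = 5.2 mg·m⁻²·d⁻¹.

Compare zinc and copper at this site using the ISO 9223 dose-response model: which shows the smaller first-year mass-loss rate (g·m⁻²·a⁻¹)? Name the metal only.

zinc: f(T) = -0.071·(T−10) [T>10 °C] = -0.0071
  SO₂ term: 0.0129·11.1^0.44·exp(0.046·84-0.0071) = 1.76
  Sd branch = 0.0175·Sd^0.57·e^(0.008·RH+0.085·T) = 0.2069 μm/a
  sum: 1.76 + 0.2069 → r_corr = 1.967 μm/a
  mass loss = 1.967 μm/a × 7.14 g/cm³ = 14.05 g·m⁻²·a⁻¹
copper: temperature factor f = -0.080·(0.1) = -0.0080
  Pd branch = 0.0053·Pd^0.26·e^(0.059·RH+f) = 1.396 μm/a
  Cl⁻ term: 0.01025·5.2^0.27·exp(0.036·84+0.049·10.1) = 0.5399
  sum: 1.396 + 0.5399 → r_corr = 1.936 μm/a
  mass loss = 1.936 μm/a × 8.96 g/cm³ = 17.35 g·m⁻²·a⁻¹
Ordering by g·m⁻²·a⁻¹: copper (17.3) > zinc (14)

zinc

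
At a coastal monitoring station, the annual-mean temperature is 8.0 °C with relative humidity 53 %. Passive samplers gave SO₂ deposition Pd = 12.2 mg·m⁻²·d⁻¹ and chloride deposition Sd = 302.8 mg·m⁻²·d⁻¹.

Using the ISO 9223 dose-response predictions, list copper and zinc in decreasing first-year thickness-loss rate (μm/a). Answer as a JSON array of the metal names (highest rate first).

["zinc", "copper"]

copper: T≤10 °C ⇒ hinge +0.126·(8.0−10) = -0.2520
  SO₂ term: 0.0053·12.2^0.26·exp(0.059·53-0.2520) = 0.18
  Sd branch = 0.01025·Sd^0.27·e^(0.036·RH+0.049·T) = 0.4781 μm/a
  r_corr = 0.18 + 0.4781 = 0.6581 μm/a
zinc: temperature factor f = +0.038·(-2.0) = -0.0760
  Pd branch = 0.0129·Pd^0.44·e^(0.046·RH+f) = 0.4115 μm/a
  Sd branch = 0.0175·Sd^0.57·e^(0.008·RH+0.085·T) = 1.37 μm/a
  sum: 0.4115 + 1.37 → r_corr = 1.782 μm/a
Ordering by μm/a: zinc (1.78) > copper (0.658)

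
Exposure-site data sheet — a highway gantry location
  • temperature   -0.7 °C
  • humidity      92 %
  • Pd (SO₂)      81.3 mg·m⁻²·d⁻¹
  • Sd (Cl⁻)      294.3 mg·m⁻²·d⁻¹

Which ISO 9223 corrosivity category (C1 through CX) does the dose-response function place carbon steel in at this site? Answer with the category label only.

C5

carbon steel: temperature factor f = +0.150·(-10.7) = -1.6050
  SO₂ term: 1.77·81.3^0.52·exp(0.02·92-1.6050) = 22.04
  Cl⁻ term: 0.102·294.3^0.62·exp(0.033·92+0.04·-0.7) = 70.08
  r_corr = 22.04 + 70.08 = 92.13 μm/a
Category bounds: 80…200 μm/a bracket r_corr ⇒ C5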